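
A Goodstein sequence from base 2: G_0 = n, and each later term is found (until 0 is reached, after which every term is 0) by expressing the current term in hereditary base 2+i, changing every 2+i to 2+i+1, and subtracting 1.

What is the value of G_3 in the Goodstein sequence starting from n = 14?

[0] 14 ≡ 2^(2 + 1) + 2^2 + 2 (base 2). Lift 3: 111. −1: 110.
[1] 110 ≡ 3^(3 + 1) + 3^3 + 2 (base 3). Lift 4: 1282. −1: 1281.
[2] 1281 ≡ 4^(4 + 1) + 4^4 + 1 (base 4). Lift 5: 18751. −1: 18750.
[3] 18750 ≡ 5^(5 + 1) + 5^5 (base 5). Lift 6: 326592. −1: 326591.

18750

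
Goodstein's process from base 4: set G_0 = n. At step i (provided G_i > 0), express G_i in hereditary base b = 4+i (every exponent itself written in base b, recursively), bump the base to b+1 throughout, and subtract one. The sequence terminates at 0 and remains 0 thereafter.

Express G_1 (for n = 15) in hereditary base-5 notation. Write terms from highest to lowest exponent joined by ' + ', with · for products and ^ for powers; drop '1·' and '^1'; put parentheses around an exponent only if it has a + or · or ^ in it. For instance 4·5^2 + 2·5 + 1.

(0) 15|_4 = 3·4 + 3 ↦ 3·5 + 3|_5 = 18 ⇒ 17
(1) 17|_5 = 3·5 + 2 ↦ 3·6 + 2|_6 = 20 ⇒ 19

3·5 + 2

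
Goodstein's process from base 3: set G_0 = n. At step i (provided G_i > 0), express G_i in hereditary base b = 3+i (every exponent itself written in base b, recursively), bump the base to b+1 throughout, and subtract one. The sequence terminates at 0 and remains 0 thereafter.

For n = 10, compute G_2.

24

10 —HB3→ 3^2 + 1 —bump→ 4^2 + 1 = 17 —(−1)→ 16
16 —HB4→ 4^2 —bump→ 5^2 = 25 —(−1)→ 24
24 —HB5→ 4·5 + 4 —bump→ 4·6 + 4 = 28 —(−1)→ 27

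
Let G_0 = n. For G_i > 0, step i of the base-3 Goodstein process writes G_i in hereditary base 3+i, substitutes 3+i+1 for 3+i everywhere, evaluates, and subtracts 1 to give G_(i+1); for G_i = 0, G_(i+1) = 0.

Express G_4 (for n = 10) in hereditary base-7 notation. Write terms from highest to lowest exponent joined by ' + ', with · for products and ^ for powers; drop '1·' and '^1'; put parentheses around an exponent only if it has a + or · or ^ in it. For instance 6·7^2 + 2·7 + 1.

i=0: 10 = 3^2 + 1 (b=3); 3→4: 4^2 + 1 = 17; 17−1 = 16
i=1: 16 = 4^2 (b=4); 4→5: 5^2 = 25; 25−1 = 24
i=2: 24 = 4·5 + 4 (b=5); 5→6: 4·6 + 4 = 28; 28−1 = 27
i=3: 27 = 4·6 + 3 (b=6); 6→7: 4·7 + 3 = 31; 31−1 = 30

4·7 + 2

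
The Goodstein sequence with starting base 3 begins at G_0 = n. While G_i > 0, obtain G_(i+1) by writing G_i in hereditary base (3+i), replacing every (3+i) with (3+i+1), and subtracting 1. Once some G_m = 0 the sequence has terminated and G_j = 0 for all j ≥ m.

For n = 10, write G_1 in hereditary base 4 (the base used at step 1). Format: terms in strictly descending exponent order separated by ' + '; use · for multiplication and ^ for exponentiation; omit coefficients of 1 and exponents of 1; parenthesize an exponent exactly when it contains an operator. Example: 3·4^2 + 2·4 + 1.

4^2

G_0 = 10. HB_3(10) = 3^2 + 1. Bump = 17. G_1 = 16.
G_1 = 16. HB_4(16) = 4^2. Bump = 25. G_2 = 24.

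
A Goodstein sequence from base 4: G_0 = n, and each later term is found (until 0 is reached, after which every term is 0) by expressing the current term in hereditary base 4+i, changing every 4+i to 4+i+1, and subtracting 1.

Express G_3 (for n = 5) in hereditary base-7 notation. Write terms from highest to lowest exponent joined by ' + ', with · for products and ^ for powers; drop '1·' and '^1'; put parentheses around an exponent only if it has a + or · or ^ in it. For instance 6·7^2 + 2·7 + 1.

[0] 5 ≡ 4 + 1 (base 4). Lift 5: 6. −1: 5.
[1] 5 ≡ 5 (base 5). Lift 6: 6. −1: 5.
[2] 5 ≡ 5 (base 6). Lift 7: 5. −1: 4.

4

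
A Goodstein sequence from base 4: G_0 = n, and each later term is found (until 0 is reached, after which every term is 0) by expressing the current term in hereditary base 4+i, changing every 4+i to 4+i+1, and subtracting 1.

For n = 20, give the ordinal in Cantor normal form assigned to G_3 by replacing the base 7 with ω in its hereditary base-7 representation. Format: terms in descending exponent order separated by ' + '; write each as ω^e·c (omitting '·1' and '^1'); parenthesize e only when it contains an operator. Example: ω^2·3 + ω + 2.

ω^2 + 2

base 4: 20 = 4^2 + 4; at 5: 5^2 + 5 = 30; next = 29
base 5: 29 = 5^2 + 4; at 6: 6^2 + 4 = 40; next = 39
base 6: 39 = 6^2 + 3; at 7: 7^2 + 3 = 52; next = 51
base 7: 51 = 7^2 + 2; at 8: 8^2 + 2 = 66; next = 65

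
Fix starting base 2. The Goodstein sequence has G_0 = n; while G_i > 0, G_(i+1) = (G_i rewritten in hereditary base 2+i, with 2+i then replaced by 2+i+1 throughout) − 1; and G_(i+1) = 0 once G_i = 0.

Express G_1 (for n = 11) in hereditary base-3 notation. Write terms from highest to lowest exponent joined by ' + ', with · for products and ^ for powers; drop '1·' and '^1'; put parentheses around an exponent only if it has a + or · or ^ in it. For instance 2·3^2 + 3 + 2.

3^(3 + 1) + 3

base 2: 11 = 2^(2 + 1) + 2 + 1; at 3: 3^(3 + 1) + 3 + 1 = 85; next = 84
base 3: 84 = 3^(3 + 1) + 3; at 4: 4^(4 + 1) + 4 = 1028; next = 1027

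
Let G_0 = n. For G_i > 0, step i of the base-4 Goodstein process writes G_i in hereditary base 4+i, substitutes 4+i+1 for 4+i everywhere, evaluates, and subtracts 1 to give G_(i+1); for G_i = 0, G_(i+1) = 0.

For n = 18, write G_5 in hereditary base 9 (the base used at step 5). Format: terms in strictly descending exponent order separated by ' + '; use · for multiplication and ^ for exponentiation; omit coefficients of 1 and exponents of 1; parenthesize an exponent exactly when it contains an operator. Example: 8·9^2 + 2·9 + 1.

base 4: 18 = 4^2 + 2; at 5: 5^2 + 2 = 27; next = 26
base 5: 26 = 5^2 + 1; at 6: 6^2 + 1 = 37; next = 36
base 6: 36 = 6^2; at 7: 7^2 = 49; next = 48
base 7: 48 = 6·7 + 6; at 8: 6·8 + 6 = 54; next = 53
base 8: 53 = 6·8 + 5; at 9: 6·9 + 5 = 59; next = 58
base 9: 58 = 6·9 + 4; at 10: 6·10 + 4 = 64; next = 63

6·9 + 4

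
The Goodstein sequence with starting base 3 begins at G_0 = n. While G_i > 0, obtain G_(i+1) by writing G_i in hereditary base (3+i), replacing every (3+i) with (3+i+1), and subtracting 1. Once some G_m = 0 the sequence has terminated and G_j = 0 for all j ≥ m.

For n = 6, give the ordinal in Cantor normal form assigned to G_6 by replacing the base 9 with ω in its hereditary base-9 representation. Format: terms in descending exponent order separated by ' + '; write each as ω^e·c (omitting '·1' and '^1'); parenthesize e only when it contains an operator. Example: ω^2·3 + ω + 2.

6

G_0=6  [base 3] 2·3  →[3↦4]→  2·4 = 8  −1 ⇒ G_1=7
G_1=7  [base 4] 4 + 3  →[4↦5]→  5 + 3 = 8  −1 ⇒ G_2=7
G_2=7  [base 5] 5 + 2  →[5↦6]→  6 + 2 = 8  −1 ⇒ G_3=7
G_3=7  [base 6] 6 + 1  →[6↦7]→  7 + 1 = 8  −1 ⇒ G_4=7
G_4=7  [base 7] 7  →[7↦8]→  8 = 8  −1 ⇒ G_5=7
G_5=7  [base 8] 7  →[8↦9]→  7 = 7  −1 ⇒ G_6=6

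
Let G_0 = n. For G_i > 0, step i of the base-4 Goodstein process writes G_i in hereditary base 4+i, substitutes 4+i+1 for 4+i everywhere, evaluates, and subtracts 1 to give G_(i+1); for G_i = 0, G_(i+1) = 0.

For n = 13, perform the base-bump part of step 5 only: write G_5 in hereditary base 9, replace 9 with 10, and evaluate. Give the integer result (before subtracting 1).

[0] 13 ≡ 3·4 + 1 (base 4). Lift 5: 16. −1: 15.
[1] 15 ≡ 3·5 (base 5). Lift 6: 18. −1: 17.
[2] 17 ≡ 2·6 + 5 (base 6). Lift 7: 19. −1: 18.
[3] 18 ≡ 2·7 + 4 (base 7). Lift 8: 20. −1: 19.
[4] 19 ≡ 2·8 + 3 (base 8). Lift 9: 21. −1: 20.

22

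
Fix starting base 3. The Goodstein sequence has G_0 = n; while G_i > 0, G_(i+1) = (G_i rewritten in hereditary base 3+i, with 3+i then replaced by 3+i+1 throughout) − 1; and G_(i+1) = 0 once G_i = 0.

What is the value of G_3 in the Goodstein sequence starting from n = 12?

base 3: 12 = 3^2 + 3; at 4: 4^2 + 4 = 20; next = 19
base 4: 19 = 4^2 + 3; at 5: 5^2 + 3 = 28; next = 27
base 5: 27 = 5^2 + 2; at 6: 6^2 + 2 = 38; next = 37
base 6: 37 = 6^2 + 1; at 7: 7^2 + 1 = 50; next = 49

37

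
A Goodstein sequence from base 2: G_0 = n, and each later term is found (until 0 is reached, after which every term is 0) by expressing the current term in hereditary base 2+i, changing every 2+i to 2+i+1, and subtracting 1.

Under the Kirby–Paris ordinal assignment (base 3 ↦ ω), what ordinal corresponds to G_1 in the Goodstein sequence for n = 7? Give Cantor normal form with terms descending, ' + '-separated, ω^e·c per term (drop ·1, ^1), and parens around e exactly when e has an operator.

7 —HB2→ 2^2 + 2 + 1 —bump→ 3^3 + 3 + 1 = 31 —(−1)→ 30
30 —HB3→ 3^3 + 3 —bump→ 4^4 + 4 = 260 —(−1)→ 259

ω^ω + ω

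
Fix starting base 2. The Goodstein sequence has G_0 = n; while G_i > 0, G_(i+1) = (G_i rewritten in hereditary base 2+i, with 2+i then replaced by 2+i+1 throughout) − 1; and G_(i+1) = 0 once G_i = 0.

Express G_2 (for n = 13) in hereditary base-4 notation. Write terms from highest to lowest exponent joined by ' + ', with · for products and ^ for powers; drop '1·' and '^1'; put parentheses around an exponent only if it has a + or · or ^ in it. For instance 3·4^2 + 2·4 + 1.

(0) 13|_2 = 2^(2 + 1) + 2^2 + 1 ↦ 3^(3 + 1) + 3^3 + 1|_3 = 109 ⇒ 108
(1) 108|_3 = 3^(3 + 1) + 3^3 ↦ 4^(4 + 1) + 4^4|_4 = 1280 ⇒ 1279

4^(4 + 1) + 3·4^3 + 3·4^2 + 3·4 + 3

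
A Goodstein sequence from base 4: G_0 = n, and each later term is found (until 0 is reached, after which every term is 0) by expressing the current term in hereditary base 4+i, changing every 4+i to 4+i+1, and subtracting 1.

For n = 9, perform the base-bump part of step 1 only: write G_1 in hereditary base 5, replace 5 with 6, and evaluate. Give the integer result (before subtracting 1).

12

9 —HB4→ 2·4 + 1 —bump→ 2·5 + 1 = 11 —(−1)→ 10
10 —HB5→ 2·5 —bump→ 2·6 = 12 —(−1)→ 11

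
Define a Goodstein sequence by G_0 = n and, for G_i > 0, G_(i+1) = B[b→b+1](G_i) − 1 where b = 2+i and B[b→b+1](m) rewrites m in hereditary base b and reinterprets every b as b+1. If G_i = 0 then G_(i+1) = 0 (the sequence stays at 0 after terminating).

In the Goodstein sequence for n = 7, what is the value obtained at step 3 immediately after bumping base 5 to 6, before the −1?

46658

step 0: 7 = 2^2 + 2 + 1; sub 3 for 2: 3^3 + 3 + 1; = 31; G_1 = 31−1 = 30
step 1: 30 = 3^3 + 3; sub 4 for 3: 4^4 + 4; = 260; G_2 = 260−1 = 259
step 2: 259 = 4^4 + 3; sub 5 for 4: 5^5 + 3; = 3128; G_3 = 3128−1 = 3127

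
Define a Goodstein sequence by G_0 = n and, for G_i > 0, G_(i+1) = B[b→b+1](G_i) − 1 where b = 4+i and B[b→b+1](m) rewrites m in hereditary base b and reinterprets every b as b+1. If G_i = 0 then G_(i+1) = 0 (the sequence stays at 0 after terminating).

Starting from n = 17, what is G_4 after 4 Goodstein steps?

43

i=0: 17 = 4^2 + 1 (b=4); 4→5: 5^2 + 1 = 26; 26−1 = 25
i=1: 25 = 5^2 (b=5); 5→6: 6^2 = 36; 36−1 = 35
i=2: 35 = 5·6 + 5 (b=6); 6→7: 5·7 + 5 = 40; 40−1 = 39
i=3: 39 = 5·7 + 4 (b=7); 7→8: 5·8 + 4 = 44; 44−1 = 43
i=4: 43 = 5·8 + 3 (b=8); 8→9: 5·9 + 3 = 48; 48−1 = 47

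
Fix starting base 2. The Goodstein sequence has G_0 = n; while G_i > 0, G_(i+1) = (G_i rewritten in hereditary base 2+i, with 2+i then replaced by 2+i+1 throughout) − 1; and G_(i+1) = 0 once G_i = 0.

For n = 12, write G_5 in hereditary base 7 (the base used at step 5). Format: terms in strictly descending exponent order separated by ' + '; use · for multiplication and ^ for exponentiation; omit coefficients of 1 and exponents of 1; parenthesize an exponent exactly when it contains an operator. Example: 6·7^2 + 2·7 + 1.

7^(7 + 1) + 2·7^2 + 7 + 4

G_0 = 12. HB_2(12) = 2^(2 + 1) + 2^2. Bump = 108. G_1 = 107.
G_1 = 107. HB_3(107) = 3^(3 + 1) + 2·3^2 + 2·3 + 2. Bump = 1066. G_2 = 1065.
G_2 = 1065. HB_4(1065) = 4^(4 + 1) + 2·4^2 + 2·4 + 1. Bump = 15686. G_3 = 15685.
G_3 = 15685. HB_5(15685) = 5^(5 + 1) + 2·5^2 + 2·5. Bump = 280020. G_4 = 280019.
G_4 = 280019. HB_6(280019) = 6^(6 + 1) + 2·6^2 + 6 + 5. Bump = 5764911. G_5 = 5764910.
G_5 = 5764910. HB_7(5764910) = 7^(7 + 1) + 2·7^2 + 7 + 4. Bump = 134217868. G_6 = 134217867.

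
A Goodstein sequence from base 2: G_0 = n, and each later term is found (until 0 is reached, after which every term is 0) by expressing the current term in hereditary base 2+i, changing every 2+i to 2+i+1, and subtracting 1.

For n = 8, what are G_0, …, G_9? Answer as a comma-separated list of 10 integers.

step 0: 8 = 2^(2 + 1); sub 3 for 2: 3^(3 + 1); = 81; G_1 = 81−1 = 80
step 1: 80 = 2·3^3 + 2·3^2 + 2·3 + 2; sub 4 for 3: 2·4^4 + 2·4^2 + 2·4 + 2; = 554; G_2 = 554−1 = 553
step 2: 553 = 2·4^4 + 2·4^2 + 2·4 + 1; sub 5 for 4: 2·5^5 + 2·5^2 + 2·5 + 1; = 6311; G_3 = 6311−1 = 6310
step 3: 6310 = 2·5^5 + 2·5^2 + 2·5; sub 6 for 5: 2·6^6 + 2·6^2 + 2·6; = 93396; G_4 = 93396−1 = 93395
step 4: 93395 = 2·6^6 + 2·6^2 + 6 + 5; sub 7 for 6: 2·7^7 + 2·7^2 + 7 + 5; = 1647196; G_5 = 1647196−1 = 1647195
step 5: 1647195 = 2·7^7 + 2·7^2 + 7 + 4; sub 8 for 7: 2·8^8 + 2·8^2 + 8 + 4; = 33554572; G_6 = 33554572−1 = 33554571
step 6: 33554571 = 2·8^8 + 2·8^2 + 8 + 3; sub 9 for 8: 2·9^9 + 2·9^2 + 9 + 3; = 774841152; G_7 = 774841152−1 = 774841151
step 7: 774841151 = 2·9^9 + 2·9^2 + 9 + 2; sub 10 for 9: 2·10^10 + 2·10^2 + 10 + 2; = 20000000212; G_8 = 20000000212−1 = 20000000211
step 8: 20000000211 = 2·10^10 + 2·10^2 + 10 + 1; sub 11 for 10: 2·11^11 + 2·11^2 + 11 + 1; = 570623341476; G_9 = 570623341476−1 = 570623341475

8, 80, 553, 6310, 93395, 1647195, 33554571, 774841151, 20000000211, 570623341475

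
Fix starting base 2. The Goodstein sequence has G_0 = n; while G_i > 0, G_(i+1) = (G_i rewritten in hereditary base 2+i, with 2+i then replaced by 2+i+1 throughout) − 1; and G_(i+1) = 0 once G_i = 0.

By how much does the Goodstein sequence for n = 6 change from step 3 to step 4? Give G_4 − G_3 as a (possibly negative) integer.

43530

6 —HB2→ 2^2 + 2 —bump→ 3^3 + 3 = 30 —(−1)→ 29
29 —HB3→ 3^3 + 2 —bump→ 4^4 + 2 = 258 —(−1)→ 257
257 —HB4→ 4^4 + 1 —bump→ 5^5 + 1 = 3126 —(−1)→ 3125
3125 —HB5→ 5^5 —bump→ 6^6 = 46656 —(−1)→ 46655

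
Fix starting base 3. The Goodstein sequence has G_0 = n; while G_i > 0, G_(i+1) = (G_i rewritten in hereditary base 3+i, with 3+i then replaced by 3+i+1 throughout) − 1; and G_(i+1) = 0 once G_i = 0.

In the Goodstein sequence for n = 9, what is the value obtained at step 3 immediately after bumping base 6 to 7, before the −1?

22

base 3: 9 = 3^2; at 4: 4^2 = 16; next = 15
base 4: 15 = 3·4 + 3; at 5: 3·5 + 3 = 18; next = 17
base 5: 17 = 3·5 + 2; at 6: 3·6 + 2 = 20; next = 19
base 6: 19 = 3·6 + 1; at 7: 3·7 + 1 = 22; next = 21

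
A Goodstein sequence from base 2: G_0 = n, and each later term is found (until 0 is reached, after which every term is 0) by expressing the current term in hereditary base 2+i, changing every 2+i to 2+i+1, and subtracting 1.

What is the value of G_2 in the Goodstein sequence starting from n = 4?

41

[0] 4 ≡ 2^2 (base 2). Lift 3: 27. −1: 26.
[1] 26 ≡ 2·3^2 + 2·3 + 2 (base 3). Lift 4: 42. −1: 41.
[2] 41 ≡ 2·4^2 + 2·4 + 1 (base 4). Lift 5: 61. −1: 60.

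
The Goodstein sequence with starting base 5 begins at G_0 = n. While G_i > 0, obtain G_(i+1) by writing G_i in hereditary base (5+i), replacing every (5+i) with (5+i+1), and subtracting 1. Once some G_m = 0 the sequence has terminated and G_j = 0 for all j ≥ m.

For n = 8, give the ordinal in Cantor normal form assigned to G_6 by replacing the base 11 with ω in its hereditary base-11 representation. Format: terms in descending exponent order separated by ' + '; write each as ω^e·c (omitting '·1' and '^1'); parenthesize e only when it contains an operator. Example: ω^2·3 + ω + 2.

8 —HB5→ 5 + 3 —bump→ 6 + 3 = 9 —(−1)→ 8
8 —HB6→ 6 + 2 —bump→ 7 + 2 = 9 —(−1)→ 8
8 —HB7→ 7 + 1 —bump→ 8 + 1 = 9 —(−1)→ 8
8 —HB8→ 8 —bump→ 9 = 9 —(−1)→ 8
8 —HB9→ 8 —bump→ 8 = 8 —(−1)→ 7
7 —HB10→ 7 —bump→ 7 = 7 —(−1)→ 6
6 —HB11→ 6 —bump→ 6 = 6 —(−1)→ 5

6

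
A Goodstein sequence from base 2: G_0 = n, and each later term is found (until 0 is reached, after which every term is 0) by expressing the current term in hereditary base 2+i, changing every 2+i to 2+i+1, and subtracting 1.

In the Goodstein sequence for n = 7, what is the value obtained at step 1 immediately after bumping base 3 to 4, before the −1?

260

step 0: 7 = 2^2 + 2 + 1; sub 3 for 2: 3^3 + 3 + 1; = 31; G_1 = 31−1 = 30
step 1: 30 = 3^3 + 3; sub 4 for 3: 4^4 + 4; = 260; G_2 = 260−1 = 259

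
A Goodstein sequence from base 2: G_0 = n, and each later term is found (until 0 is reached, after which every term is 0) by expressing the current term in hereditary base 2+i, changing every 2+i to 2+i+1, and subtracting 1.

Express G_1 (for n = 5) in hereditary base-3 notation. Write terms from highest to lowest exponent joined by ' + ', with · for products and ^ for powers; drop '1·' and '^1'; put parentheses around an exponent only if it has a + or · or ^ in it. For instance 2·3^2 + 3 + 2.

3^3

step 0: 5 = 2^2 + 1; sub 3 for 2: 3^3 + 1; = 28; G_1 = 28−1 = 27
step 1: 27 = 3^3; sub 4 for 3: 4^4; = 256; G_2 = 256−1 = 255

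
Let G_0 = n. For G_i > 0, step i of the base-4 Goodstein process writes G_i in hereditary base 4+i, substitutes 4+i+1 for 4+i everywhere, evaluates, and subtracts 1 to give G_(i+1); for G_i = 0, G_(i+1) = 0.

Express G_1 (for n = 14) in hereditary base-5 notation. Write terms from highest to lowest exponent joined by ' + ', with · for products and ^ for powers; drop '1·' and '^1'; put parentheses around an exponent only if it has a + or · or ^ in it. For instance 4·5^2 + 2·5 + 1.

[0] 14 ≡ 3·4 + 2 (base 4). Lift 5: 17. −1: 16.
[1] 16 ≡ 3·5 + 1 (base 5). Lift 6: 19. −1: 18.

3·5 + 1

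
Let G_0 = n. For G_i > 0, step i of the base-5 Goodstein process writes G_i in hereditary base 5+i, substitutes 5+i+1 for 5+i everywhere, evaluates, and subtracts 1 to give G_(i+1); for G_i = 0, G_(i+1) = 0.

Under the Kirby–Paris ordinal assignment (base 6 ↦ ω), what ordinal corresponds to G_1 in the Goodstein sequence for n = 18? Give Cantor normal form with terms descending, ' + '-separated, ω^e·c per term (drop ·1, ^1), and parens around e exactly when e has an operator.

[0] 18 ≡ 3·5 + 3 (base 5). Lift 6: 21. −1: 20.
[1] 20 ≡ 3·6 + 2 (base 6). Lift 7: 23. −1: 22.

ω·3 + 2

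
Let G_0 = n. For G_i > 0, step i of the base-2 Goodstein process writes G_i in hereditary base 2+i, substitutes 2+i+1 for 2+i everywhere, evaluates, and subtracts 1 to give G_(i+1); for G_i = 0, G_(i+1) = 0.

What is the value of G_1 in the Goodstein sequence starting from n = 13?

108

[0] 13 ≡ 2^(2 + 1) + 2^2 + 1 (base 2). Lift 3: 109. −1: 108.
[1] 108 ≡ 3^(3 + 1) + 3^3 (base 3). Lift 4: 1280. −1: 1279.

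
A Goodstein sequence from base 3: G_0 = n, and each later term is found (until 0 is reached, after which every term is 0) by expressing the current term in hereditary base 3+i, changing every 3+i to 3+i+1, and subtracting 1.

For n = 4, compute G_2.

4

base 3: 4 = 3 + 1; at 4: 4 + 1 = 5; next = 4
base 4: 4 = 4; at 5: 5 = 5; next = 4
base 5: 4 = 4; at 6: 4 = 4; next = 3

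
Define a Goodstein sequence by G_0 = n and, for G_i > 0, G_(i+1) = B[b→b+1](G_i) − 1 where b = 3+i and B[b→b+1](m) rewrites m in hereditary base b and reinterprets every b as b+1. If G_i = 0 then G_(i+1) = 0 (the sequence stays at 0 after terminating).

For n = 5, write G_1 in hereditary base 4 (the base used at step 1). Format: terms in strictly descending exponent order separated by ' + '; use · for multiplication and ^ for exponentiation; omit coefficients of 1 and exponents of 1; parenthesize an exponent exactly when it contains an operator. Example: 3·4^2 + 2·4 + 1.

base 3: 5 = 3 + 2; at 4: 4 + 2 = 6; next = 5
base 4: 5 = 4 + 1; at 5: 5 + 1 = 6; next = 5

4 + 1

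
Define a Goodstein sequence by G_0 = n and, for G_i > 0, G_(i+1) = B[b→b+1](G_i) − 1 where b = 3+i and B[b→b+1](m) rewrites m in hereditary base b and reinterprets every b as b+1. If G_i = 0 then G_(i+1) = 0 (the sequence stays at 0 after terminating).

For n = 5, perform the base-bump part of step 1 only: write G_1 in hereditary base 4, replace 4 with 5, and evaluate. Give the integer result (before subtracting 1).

6

G_0 = 5. HB_3(5) = 3 + 2. Bump = 6. G_1 = 5.
G_1 = 5. HB_4(5) = 4 + 1. Bump = 6. G_2 = 5.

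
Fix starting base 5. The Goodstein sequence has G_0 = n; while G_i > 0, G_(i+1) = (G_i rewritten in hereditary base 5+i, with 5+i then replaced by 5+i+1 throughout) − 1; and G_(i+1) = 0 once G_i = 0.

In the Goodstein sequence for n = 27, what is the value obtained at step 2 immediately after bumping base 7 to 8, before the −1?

64

G_0=27  [base 5] 5^2 + 2  →[5↦6]→  6^2 + 2 = 38  −1 ⇒ G_1=37
G_1=37  [base 6] 6^2 + 1  →[6↦7]→  7^2 + 1 = 50  −1 ⇒ G_2=49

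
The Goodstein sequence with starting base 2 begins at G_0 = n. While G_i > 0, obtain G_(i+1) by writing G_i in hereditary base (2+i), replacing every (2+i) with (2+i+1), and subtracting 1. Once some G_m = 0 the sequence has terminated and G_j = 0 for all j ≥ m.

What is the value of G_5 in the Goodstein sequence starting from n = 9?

2471826

base 2: 9 = 2^(2 + 1) + 1; at 3: 3^(3 + 1) + 1 = 82; next = 81
base 3: 81 = 3^(3 + 1); at 4: 4^(4 + 1) = 1024; next = 1023
base 4: 1023 = 3·4^4 + 3·4^3 + 3·4^2 + 3·4 + 3; at 5: 3·5^5 + 3·5^3 + 3·5^2 + 3·5 + 3 = 9843; next = 9842
base 5: 9842 = 3·5^5 + 3·5^3 + 3·5^2 + 3·5 + 2; at 6: 3·6^6 + 3·6^3 + 3·6^2 + 3·6 + 2 = 140744; next = 140743
base 6: 140743 = 3·6^6 + 3·6^3 + 3·6^2 + 3·6 + 1; at 7: 3·7^7 + 3·7^3 + 3·7^2 + 3·7 + 1 = 2471827; next = 2471826
base 7: 2471826 = 3·7^7 + 3·7^3 + 3·7^2 + 3·7; at 8: 3·8^8 + 3·8^3 + 3·8^2 + 3·8 = 50333400; next = 50333399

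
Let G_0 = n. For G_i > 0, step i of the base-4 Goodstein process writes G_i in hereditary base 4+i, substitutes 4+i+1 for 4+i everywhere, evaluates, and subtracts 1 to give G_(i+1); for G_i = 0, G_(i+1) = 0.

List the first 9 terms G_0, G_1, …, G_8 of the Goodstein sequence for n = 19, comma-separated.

(0) 19|_4 = 4^2 + 3 ↦ 5^2 + 3|_5 = 28 ⇒ 27
(1) 27|_5 = 5^2 + 2 ↦ 6^2 + 2|_6 = 38 ⇒ 37
(2) 37|_6 = 6^2 + 1 ↦ 7^2 + 1|_7 = 50 ⇒ 49
(3) 49|_7 = 7^2 ↦ 8^2|_8 = 64 ⇒ 63
(4) 63|_8 = 7·8 + 7 ↦ 7·9 + 7|_9 = 70 ⇒ 69
(5) 69|_9 = 7·9 + 6 ↦ 7·10 + 6|_10 = 76 ⇒ 75
(6) 75|_10 = 7·10 + 5 ↦ 7·11 + 5|_11 = 82 ⇒ 81
(7) 81|_11 = 7·11 + 4 ↦ 7·12 + 4|_12 = 88 ⇒ 87

19, 27, 37, 49, 63, 69, 75, 81, 87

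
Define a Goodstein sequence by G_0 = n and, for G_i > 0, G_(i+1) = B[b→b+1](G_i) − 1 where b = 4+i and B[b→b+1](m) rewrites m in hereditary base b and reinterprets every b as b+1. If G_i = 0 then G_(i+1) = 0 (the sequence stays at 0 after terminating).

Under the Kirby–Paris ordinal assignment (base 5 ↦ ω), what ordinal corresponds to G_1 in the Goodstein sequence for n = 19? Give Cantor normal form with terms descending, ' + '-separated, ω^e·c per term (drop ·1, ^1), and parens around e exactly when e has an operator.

ω^2 + 2

base 4: 19 = 4^2 + 3; at 5: 5^2 + 3 = 28; next = 27
base 5: 27 = 5^2 + 2; at 6: 6^2 + 2 = 38; next = 37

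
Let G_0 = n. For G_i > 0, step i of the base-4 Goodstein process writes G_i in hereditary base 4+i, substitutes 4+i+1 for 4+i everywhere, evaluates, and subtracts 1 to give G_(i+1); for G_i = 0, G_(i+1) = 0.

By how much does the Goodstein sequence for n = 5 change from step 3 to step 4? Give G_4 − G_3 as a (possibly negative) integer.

-1

(0) 5|_4 = 4 + 1 ↦ 5 + 1|_5 = 6 ⇒ 5
(1) 5|_5 = 5 ↦ 6|_6 = 6 ⇒ 5
(2) 5|_6 = 5 ↦ 5|_7 = 5 ⇒ 4
(3) 4|_7 = 4 ↦ 4|_8 = 4 ⇒ 3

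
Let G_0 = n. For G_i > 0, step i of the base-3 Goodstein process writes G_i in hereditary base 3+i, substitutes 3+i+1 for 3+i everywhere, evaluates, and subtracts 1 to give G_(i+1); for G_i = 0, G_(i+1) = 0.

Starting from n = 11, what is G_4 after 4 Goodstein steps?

39

G_0 = 11. HB_3(11) = 3^2 + 2. Bump = 18. G_1 = 17.
G_1 = 17. HB_4(17) = 4^2 + 1. Bump = 26. G_2 = 25.
G_2 = 25. HB_5(25) = 5^2. Bump = 36. G_3 = 35.
G_3 = 35. HB_6(35) = 5·6 + 5. Bump = 40. G_4 = 39.
G_4 = 39. HB_7(39) = 5·7 + 4. Bump = 44. G_5 = 43.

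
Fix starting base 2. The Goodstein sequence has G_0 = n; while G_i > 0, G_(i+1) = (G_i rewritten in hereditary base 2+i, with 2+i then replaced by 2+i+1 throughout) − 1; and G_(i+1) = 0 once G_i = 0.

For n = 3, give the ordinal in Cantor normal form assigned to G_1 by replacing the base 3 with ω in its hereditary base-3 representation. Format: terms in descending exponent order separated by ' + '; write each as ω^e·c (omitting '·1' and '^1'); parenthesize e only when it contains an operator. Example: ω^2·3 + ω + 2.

G_0=3  [base 2] 2 + 1  →[2↦3]→  3 + 1 = 4  −1 ⇒ G_1=3
G_1=3  [base 3] 3  →[3↦4]→  4 = 4  −1 ⇒ G_2=3

ω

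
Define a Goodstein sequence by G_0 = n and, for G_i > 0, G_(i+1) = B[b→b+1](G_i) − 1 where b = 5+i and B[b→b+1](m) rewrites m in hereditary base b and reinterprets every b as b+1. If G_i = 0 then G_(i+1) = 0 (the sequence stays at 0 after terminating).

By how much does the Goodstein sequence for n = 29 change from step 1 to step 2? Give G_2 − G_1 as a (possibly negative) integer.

(0) 29|_5 = 5^2 + 4 ↦ 6^2 + 4|_6 = 40 ⇒ 39
(1) 39|_6 = 6^2 + 3 ↦ 7^2 + 3|_7 = 52 ⇒ 51

12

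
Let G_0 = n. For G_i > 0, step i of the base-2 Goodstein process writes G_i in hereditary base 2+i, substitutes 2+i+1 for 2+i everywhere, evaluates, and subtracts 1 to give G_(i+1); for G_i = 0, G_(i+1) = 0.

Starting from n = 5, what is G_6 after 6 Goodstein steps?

i=0: 5 = 2^2 + 1 (b=2); 2→3: 3^3 + 1 = 28; 28−1 = 27
i=1: 27 = 3^3 (b=3); 3→4: 4^4 = 256; 256−1 = 255
i=2: 255 = 3·4^3 + 3·4^2 + 3·4 + 3 (b=4); 4→5: 3·5^3 + 3·5^2 + 3·5 + 3 = 468; 468−1 = 467
i=3: 467 = 3·5^3 + 3·5^2 + 3·5 + 2 (b=5); 5→6: 3·6^3 + 3·6^2 + 3·6 + 2 = 776; 776−1 = 775
i=4: 775 = 3·6^3 + 3·6^2 + 3·6 + 1 (b=6); 6→7: 3·7^3 + 3·7^2 + 3·7 + 1 = 1198; 1198−1 = 1197
i=5: 1197 = 3·7^3 + 3·7^2 + 3·7 (b=7); 7→8: 3·8^3 + 3·8^2 + 3·8 = 1752; 1752−1 = 1751
i=6: 1751 = 3·8^3 + 3·8^2 + 2·8 + 7 (b=8); 8→9: 3·9^3 + 3·9^2 + 2·9 + 7 = 2455; 2455−1 = 2454

1751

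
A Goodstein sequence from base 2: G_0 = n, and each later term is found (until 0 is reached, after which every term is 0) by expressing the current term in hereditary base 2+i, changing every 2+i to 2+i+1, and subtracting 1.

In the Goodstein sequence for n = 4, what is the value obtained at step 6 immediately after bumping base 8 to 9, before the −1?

4 —HB2→ 2^2 —bump→ 3^3 = 27 —(−1)→ 26
26 —HB3→ 2·3^2 + 2·3 + 2 —bump→ 2·4^2 + 2·4 + 2 = 42 —(−1)→ 41
41 —HB4→ 2·4^2 + 2·4 + 1 —bump→ 2·5^2 + 2·5 + 1 = 61 —(−1)→ 60
60 —HB5→ 2·5^2 + 2·5 —bump→ 2·6^2 + 2·6 = 84 —(−1)→ 83
83 —HB6→ 2·6^2 + 6 + 5 —bump→ 2·7^2 + 7 + 5 = 110 —(−1)→ 109
109 —HB7→ 2·7^2 + 7 + 4 —bump→ 2·8^2 + 8 + 4 = 140 —(−1)→ 139
139 —HB8→ 2·8^2 + 8 + 3 —bump→ 2·9^2 + 9 + 3 = 174 —(−1)→ 173

174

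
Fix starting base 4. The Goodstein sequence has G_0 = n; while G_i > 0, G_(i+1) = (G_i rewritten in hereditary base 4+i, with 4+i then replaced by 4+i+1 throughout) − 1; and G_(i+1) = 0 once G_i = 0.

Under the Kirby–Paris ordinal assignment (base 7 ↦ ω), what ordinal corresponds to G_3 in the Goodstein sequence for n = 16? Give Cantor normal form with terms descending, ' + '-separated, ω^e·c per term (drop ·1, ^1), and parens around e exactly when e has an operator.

ω·4 + 2

16 —HB4→ 4^2 —bump→ 5^2 = 25 —(−1)→ 24
24 —HB5→ 4·5 + 4 —bump→ 4·6 + 4 = 28 —(−1)→ 27
27 —HB6→ 4·6 + 3 —bump→ 4·7 + 3 = 31 —(−1)→ 30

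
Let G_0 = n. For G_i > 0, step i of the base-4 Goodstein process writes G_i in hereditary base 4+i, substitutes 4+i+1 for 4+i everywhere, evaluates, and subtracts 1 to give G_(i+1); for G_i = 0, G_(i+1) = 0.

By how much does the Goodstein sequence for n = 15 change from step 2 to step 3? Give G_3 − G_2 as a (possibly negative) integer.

[0] 15 ≡ 3·4 + 3 (base 4). Lift 5: 18. −1: 17.
[1] 17 ≡ 3·5 + 2 (base 5). Lift 6: 20. −1: 19.
[2] 19 ≡ 3·6 + 1 (base 6). Lift 7: 22. −1: 21.

2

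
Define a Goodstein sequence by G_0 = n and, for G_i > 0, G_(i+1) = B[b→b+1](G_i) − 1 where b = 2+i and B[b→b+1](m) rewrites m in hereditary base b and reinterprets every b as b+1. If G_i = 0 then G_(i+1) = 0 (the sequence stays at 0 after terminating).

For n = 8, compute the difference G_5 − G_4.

1553800

i=0: 8 = 2^(2 + 1) (b=2); 2→3: 3^(3 + 1) = 81; 81−1 = 80
i=1: 80 = 2·3^3 + 2·3^2 + 2·3 + 2 (b=3); 3→4: 2·4^4 + 2·4^2 + 2·4 + 2 = 554; 554−1 = 553
i=2: 553 = 2·4^4 + 2·4^2 + 2·4 + 1 (b=4); 4→5: 2·5^5 + 2·5^2 + 2·5 + 1 = 6311; 6311−1 = 6310
i=3: 6310 = 2·5^5 + 2·5^2 + 2·5 (b=5); 5→6: 2·6^6 + 2·6^2 + 2·6 = 93396; 93396−1 = 93395
i=4: 93395 = 2·6^6 + 2·6^2 + 6 + 5 (b=6); 6→7: 2·7^7 + 2·7^2 + 7 + 5 = 1647196; 1647196−1 = 1647195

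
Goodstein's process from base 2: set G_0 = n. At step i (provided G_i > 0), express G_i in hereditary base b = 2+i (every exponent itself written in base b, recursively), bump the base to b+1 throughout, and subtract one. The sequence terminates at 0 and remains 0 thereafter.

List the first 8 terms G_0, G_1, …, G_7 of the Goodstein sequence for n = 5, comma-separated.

i=0: 5 = 2^2 + 1 (b=2); 2→3: 3^3 + 1 = 28; 28−1 = 27
i=1: 27 = 3^3 (b=3); 3→4: 4^4 = 256; 256−1 = 255
i=2: 255 = 3·4^3 + 3·4^2 + 3·4 + 3 (b=4); 4→5: 3·5^3 + 3·5^2 + 3·5 + 3 = 468; 468−1 = 467
i=3: 467 = 3·5^3 + 3·5^2 + 3·5 + 2 (b=5); 5→6: 3·6^3 + 3·6^2 + 3·6 + 2 = 776; 776−1 = 775
i=4: 775 = 3·6^3 + 3·6^2 + 3·6 + 1 (b=6); 6→7: 3·7^3 + 3·7^2 + 3·7 + 1 = 1198; 1198−1 = 1197
i=5: 1197 = 3·7^3 + 3·7^2 + 3·7 (b=7); 7→8: 3·8^3 + 3·8^2 + 3·8 = 1752; 1752−1 = 1751
i=6: 1751 = 3·8^3 + 3·8^2 + 2·8 + 7 (b=8); 8→9: 3·9^3 + 3·9^2 + 2·9 + 7 = 2455; 2455−1 = 2454

5, 27, 255, 467, 775, 1197, 1751, 2454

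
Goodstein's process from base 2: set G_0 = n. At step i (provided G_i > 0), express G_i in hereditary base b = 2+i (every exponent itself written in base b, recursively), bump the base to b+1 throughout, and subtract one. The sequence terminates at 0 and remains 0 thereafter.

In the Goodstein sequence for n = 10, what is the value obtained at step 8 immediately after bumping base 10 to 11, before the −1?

(0) 10|_2 = 2^(2 + 1) + 2 ↦ 3^(3 + 1) + 3|_3 = 84 ⇒ 83
(1) 83|_3 = 3^(3 + 1) + 2 ↦ 4^(4 + 1) + 2|_4 = 1026 ⇒ 1025
(2) 1025|_4 = 4^(4 + 1) + 1 ↦ 5^(5 + 1) + 1|_5 = 15626 ⇒ 15625
(3) 15625|_5 = 5^(5 + 1) ↦ 6^(6 + 1)|_6 = 279936 ⇒ 279935
(4) 279935|_6 = 5·6^6 + 5·6^5 + 5·6^4 + 5·6^3 + 5·6^2 + 5·6 + 5 ↦ 5·7^7 + 5·7^5 + 5·7^4 + 5·7^3 + 5·7^2 + 5·7 + 5|_7 = 4215755 ⇒ 4215754
(5) 4215754|_7 = 5·7^7 + 5·7^5 + 5·7^4 + 5·7^3 + 5·7^2 + 5·7 + 4 ↦ 5·8^8 + 5·8^5 + 5·8^4 + 5·8^3 + 5·8^2 + 5·8 + 4|_8 = 84073324 ⇒ 84073323
(6) 84073323|_8 = 5·8^8 + 5·8^5 + 5·8^4 + 5·8^3 + 5·8^2 + 5·8 + 3 ↦ 5·9^9 + 5·9^5 + 5·9^4 + 5·9^3 + 5·9^2 + 5·9 + 3|_9 = 1937434593 ⇒ 1937434592
(7) 1937434592|_9 = 5·9^9 + 5·9^5 + 5·9^4 + 5·9^3 + 5·9^2 + 5·9 + 2 ↦ 5·10^10 + 5·10^5 + 5·10^4 + 5·10^3 + 5·10^2 + 5·10 + 2|_10 = 50000555552 ⇒ 50000555551
(8) 50000555551|_10 = 5·10^10 + 5·10^5 + 5·10^4 + 5·10^3 + 5·10^2 + 5·10 + 1 ↦ 5·11^11 + 5·11^5 + 5·11^4 + 5·11^3 + 5·11^2 + 5·11 + 1|_11 = 1426559238831 ⇒ 1426559238830

1426559238831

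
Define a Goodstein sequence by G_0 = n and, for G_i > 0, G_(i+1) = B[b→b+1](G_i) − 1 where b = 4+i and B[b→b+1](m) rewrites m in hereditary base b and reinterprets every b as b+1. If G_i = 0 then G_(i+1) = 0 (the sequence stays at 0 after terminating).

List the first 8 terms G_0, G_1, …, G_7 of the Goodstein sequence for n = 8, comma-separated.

8, 9, 9, 9, 9, 9, 9, 8

8 —HB4→ 2·4 —bump→ 2·5 = 10 —(−1)→ 9
9 —HB5→ 5 + 4 —bump→ 6 + 4 = 10 —(−1)→ 9
9 —HB6→ 6 + 3 —bump→ 7 + 3 = 10 —(−1)→ 9
9 —HB7→ 7 + 2 —bump→ 8 + 2 = 10 —(−1)→ 9
9 —HB8→ 8 + 1 —bump→ 9 + 1 = 10 —(−1)→ 9
9 —HB9→ 9 —bump→ 10 = 10 —(−1)→ 9
9 —HB10→ 9 —bump→ 9 = 9 —(−1)→ 8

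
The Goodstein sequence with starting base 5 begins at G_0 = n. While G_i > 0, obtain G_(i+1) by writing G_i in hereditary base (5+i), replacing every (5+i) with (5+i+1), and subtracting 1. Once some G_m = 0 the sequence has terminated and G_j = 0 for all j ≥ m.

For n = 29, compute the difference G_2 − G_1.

G_0 = 29. HB_5(29) = 5^2 + 4. Bump = 40. G_1 = 39.
G_1 = 39. HB_6(39) = 6^2 + 3. Bump = 52. G_2 = 51.

12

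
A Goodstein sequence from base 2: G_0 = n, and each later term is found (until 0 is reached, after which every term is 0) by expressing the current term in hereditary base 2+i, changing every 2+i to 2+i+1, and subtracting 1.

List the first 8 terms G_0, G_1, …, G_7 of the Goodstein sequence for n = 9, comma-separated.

9, 81, 1023, 9842, 140743, 2471826, 50333399, 1162263921

(0) 9|_2 = 2^(2 + 1) + 1 ↦ 3^(3 + 1) + 1|_3 = 82 ⇒ 81
(1) 81|_3 = 3^(3 + 1) ↦ 4^(4 + 1)|_4 = 1024 ⇒ 1023
(2) 1023|_4 = 3·4^4 + 3·4^3 + 3·4^2 + 3·4 + 3 ↦ 3·5^5 + 3·5^3 + 3·5^2 + 3·5 + 3|_5 = 9843 ⇒ 9842
(3) 9842|_5 = 3·5^5 + 3·5^3 + 3·5^2 + 3·5 + 2 ↦ 3·6^6 + 3·6^3 + 3·6^2 + 3·6 + 2|_6 = 140744 ⇒ 140743
(4) 140743|_6 = 3·6^6 + 3·6^3 + 3·6^2 + 3·6 + 1 ↦ 3·7^7 + 3·7^3 + 3·7^2 + 3·7 + 1|_7 = 2471827 ⇒ 2471826
(5) 2471826|_7 = 3·7^7 + 3·7^3 + 3·7^2 + 3·7 ↦ 3·8^8 + 3·8^3 + 3·8^2 + 3·8|_8 = 50333400 ⇒ 50333399
(6) 50333399|_8 = 3·8^8 + 3·8^3 + 3·8^2 + 2·8 + 7 ↦ 3·9^9 + 3·9^3 + 3·9^2 + 2·9 + 7|_9 = 1162263922 ⇒ 1162263921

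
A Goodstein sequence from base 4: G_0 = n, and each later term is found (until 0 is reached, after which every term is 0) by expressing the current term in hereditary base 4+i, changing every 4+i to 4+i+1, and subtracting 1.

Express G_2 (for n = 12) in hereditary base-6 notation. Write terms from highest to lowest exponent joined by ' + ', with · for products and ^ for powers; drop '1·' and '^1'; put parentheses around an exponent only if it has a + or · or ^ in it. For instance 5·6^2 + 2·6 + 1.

base 4: 12 = 3·4; at 5: 3·5 = 15; next = 14
base 5: 14 = 2·5 + 4; at 6: 2·6 + 4 = 16; next = 15
base 6: 15 = 2·6 + 3; at 7: 2·7 + 3 = 17; next = 16

2·6 + 3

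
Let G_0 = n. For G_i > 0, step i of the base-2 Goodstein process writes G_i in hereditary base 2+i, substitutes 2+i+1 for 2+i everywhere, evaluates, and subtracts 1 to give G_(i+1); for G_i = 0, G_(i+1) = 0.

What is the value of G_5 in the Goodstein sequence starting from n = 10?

4215754

step 0: 10 = 2^(2 + 1) + 2; sub 3 for 2: 3^(3 + 1) + 3; = 84; G_1 = 84−1 = 83
step 1: 83 = 3^(3 + 1) + 2; sub 4 for 3: 4^(4 + 1) + 2; = 1026; G_2 = 1026−1 = 1025
step 2: 1025 = 4^(4 + 1) + 1; sub 5 for 4: 5^(5 + 1) + 1; = 15626; G_3 = 15626−1 = 15625
step 3: 15625 = 5^(5 + 1); sub 6 for 5: 6^(6 + 1); = 279936; G_4 = 279936−1 = 279935
step 4: 279935 = 5·6^6 + 5·6^5 + 5·6^4 + 5·6^3 + 5·6^2 + 5·6 + 5; sub 7 for 6: 5·7^7 + 5·7^5 + 5·7^4 + 5·7^3 + 5·7^2 + 5·7 + 5; = 4215755; G_5 = 4215755−1 = 4215754
step 5: 4215754 = 5·7^7 + 5·7^5 + 5·7^4 + 5·7^3 + 5·7^2 + 5·7 + 4; sub 8 for 7: 5·8^8 + 5·8^5 + 5·8^4 + 5·8^3 + 5·8^2 + 5·8 + 4; = 84073324; G_6 = 84073324−1 = 84073323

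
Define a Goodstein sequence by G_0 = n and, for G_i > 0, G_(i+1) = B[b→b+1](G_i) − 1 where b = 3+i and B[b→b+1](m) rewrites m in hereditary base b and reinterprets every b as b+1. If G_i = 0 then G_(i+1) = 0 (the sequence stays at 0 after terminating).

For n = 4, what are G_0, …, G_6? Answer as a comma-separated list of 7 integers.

4, 4, 4, 3, 2, 1, 0

i=0: 4 = 3 + 1 (b=3); 3→4: 4 + 1 = 5; 5−1 = 4
i=1: 4 = 4 (b=4); 4→5: 5 = 5; 5−1 = 4
i=2: 4 = 4 (b=5); 5→6: 4 = 4; 4−1 = 3
i=3: 3 = 3 (b=6); 6→7: 3 = 3; 3−1 = 2
i=4: 2 = 2 (b=7); 7→8: 2 = 2; 2−1 = 1
i=5: 1 = 1 (b=8); 8→9: 1 = 1; 1−1 = 0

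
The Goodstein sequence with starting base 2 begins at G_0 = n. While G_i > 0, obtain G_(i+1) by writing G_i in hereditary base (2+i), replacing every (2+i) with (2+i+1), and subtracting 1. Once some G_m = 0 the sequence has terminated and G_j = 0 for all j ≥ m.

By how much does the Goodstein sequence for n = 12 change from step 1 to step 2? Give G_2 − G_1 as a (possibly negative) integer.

958

i=0: 12 = 2^(2 + 1) + 2^2 (b=2); 2→3: 3^(3 + 1) + 3^3 = 108; 108−1 = 107
i=1: 107 = 3^(3 + 1) + 2·3^2 + 2·3 + 2 (b=3); 3→4: 4^(4 + 1) + 2·4^2 + 2·4 + 2 = 1066; 1066−1 = 1065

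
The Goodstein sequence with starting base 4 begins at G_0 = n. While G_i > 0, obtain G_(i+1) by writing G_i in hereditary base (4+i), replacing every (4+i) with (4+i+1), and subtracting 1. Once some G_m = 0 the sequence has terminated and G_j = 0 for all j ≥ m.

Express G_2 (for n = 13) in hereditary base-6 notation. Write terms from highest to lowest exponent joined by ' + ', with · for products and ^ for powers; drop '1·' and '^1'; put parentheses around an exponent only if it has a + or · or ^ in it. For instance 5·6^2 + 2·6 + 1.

G_0 = 13. HB_4(13) = 3·4 + 1. Bump = 16. G_1 = 15.
G_1 = 15. HB_5(15) = 3·5. Bump = 18. G_2 = 17.

2·6 + 5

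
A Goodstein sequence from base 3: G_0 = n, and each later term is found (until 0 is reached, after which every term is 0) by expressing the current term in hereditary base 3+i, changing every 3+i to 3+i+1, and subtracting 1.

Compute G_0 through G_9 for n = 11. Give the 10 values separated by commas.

11, 17, 25, 35, 39, 43, 47, 51, 55, 59

G_0=11  [base 3] 3^2 + 2  →[3↦4]→  4^2 + 2 = 18  −1 ⇒ G_1=17
G_1=17  [base 4] 4^2 + 1  →[4↦5]→  5^2 + 1 = 26  −1 ⇒ G_2=25
G_2=25  [base 5] 5^2  →[5↦6]→  6^2 = 36  −1 ⇒ G_3=35
G_3=35  [base 6] 5·6 + 5  →[6↦7]→  5·7 + 5 = 40  −1 ⇒ G_4=39
G_4=39  [base 7] 5·7 + 4  →[7↦8]→  5·8 + 4 = 44  −1 ⇒ G_5=43
G_5=43  [base 8] 5·8 + 3  →[8↦9]→  5·9 + 3 = 48  −1 ⇒ G_6=47
G_6=47  [base 9] 5·9 + 2  →[9↦10]→  5·10 + 2 = 52  −1 ⇒ G_7=51
G_7=51  [base 10] 5·10 + 1  →[10↦11]→  5·11 + 1 = 56  −1 ⇒ G_8=55
G_8=55  [base 11] 5·11  →[11↦12]→  5·12 = 60  −1 ⇒ G_9=59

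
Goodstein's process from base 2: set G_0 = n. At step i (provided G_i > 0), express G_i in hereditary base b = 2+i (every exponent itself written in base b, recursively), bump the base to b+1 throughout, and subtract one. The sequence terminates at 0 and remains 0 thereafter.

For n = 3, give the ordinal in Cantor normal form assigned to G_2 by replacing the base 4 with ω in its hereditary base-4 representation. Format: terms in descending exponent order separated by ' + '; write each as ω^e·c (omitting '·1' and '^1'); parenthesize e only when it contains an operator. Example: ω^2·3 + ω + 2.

G_0 = 3. HB_2(3) = 2 + 1. Bump = 4. G_1 = 3.
G_1 = 3. HB_3(3) = 3. Bump = 4. G_2 = 3.

3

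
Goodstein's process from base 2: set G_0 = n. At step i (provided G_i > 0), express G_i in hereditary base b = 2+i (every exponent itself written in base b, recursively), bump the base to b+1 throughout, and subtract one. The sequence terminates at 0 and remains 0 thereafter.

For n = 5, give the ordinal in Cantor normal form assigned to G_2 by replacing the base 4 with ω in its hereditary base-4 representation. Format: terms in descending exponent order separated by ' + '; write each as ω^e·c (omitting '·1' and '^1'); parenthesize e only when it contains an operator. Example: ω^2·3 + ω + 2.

ω^3·3 + ω^2·3 + ω·3 + 3

[0] 5 ≡ 2^2 + 1 (base 2). Lift 3: 28. −1: 27.
[1] 27 ≡ 3^3 (base 3). Lift 4: 256. −1: 255.
[2] 255 ≡ 3·4^3 + 3·4^2 + 3·4 + 3 (base 4). Lift 5: 468. −1: 467.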